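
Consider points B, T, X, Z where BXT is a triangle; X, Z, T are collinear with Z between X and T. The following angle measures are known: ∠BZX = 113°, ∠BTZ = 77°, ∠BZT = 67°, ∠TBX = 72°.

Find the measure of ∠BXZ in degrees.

1. ∠BTX = 77°  [Z on ray TX]
2. ∠BXT = 31°  [△BXT]
3. ∠BXZ = 31°  [Z on ray XT]

∠BXZ = 31°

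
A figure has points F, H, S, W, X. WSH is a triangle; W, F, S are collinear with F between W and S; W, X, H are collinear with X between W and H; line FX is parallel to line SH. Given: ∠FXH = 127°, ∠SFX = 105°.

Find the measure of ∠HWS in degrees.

∠HWS = 52°

1. ∠FXW = 53°  [linear pair at X on WH]
2. ∠WFX = 75°  [linear pair at F on WS]
3. ∠FWX = 52°  [△WFX]
4. ∠HWS = 52°  [F on WS, X on WH]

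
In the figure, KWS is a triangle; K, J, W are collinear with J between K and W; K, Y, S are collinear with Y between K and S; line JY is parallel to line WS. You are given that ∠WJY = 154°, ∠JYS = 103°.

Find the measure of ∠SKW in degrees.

∠SKW = 77°

1. ∠KJY = 26°  [linear pair at J on KW]
2. ∠JYK = 77°  [linear pair at Y on KS]
3. ∠JKY = 77°  [△KJY]
4. ∠SKW = 77°  [J on KW, Y on KS]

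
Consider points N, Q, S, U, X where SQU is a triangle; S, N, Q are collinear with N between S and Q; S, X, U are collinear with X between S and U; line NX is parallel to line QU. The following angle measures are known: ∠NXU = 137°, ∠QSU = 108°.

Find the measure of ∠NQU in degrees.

1. ∠NXS = 43°  [linear pair at X on SU]
2. ∠NSX = 108°  [N on SQ, X on SU]
3. ∠SNX = 29°  [△SNX]
4. ∠QNX = 151°  [linear pair at N on SQ]
5. ∠NQU = 29°  [NX∥QU, co-interior at Q–N]

∠NQU = 29°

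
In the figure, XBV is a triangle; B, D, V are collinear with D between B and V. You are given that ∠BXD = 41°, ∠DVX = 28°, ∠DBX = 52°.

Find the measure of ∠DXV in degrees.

∠DXV = 59°

1. ∠BDX = 87°  [△XBD]
2. ∠VDX = 93°  [linear pair at D on BV]
3. ∠DXV = 59°  [△XDV]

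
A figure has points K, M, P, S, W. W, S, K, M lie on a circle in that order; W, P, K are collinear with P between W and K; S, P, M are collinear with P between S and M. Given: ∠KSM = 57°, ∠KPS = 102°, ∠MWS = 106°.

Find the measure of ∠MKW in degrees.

1. ∠MPW = 102°  [vertical angles at P]
2. ∠MKS = 74°  [cyclic WSKM, opposite ∠W+∠K]
3. ∠KPM = 78°  [linear pair at P on WK]
4. ∠KMS = 49°  [△SKM]
5. ∠MKW = 53°  [△KPM]

∠MKW = 53°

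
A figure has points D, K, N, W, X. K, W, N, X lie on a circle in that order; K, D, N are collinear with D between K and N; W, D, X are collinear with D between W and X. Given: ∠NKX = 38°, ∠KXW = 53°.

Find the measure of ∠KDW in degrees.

1. ∠NWX = 38°  [same arc NX]
2. ∠KNW = 53°  [same arc KW]
3. ∠NDW = 89°  [△WDN]
4. ∠KDW = 91°  [linear pair at D on KN]

∠KDW = 91°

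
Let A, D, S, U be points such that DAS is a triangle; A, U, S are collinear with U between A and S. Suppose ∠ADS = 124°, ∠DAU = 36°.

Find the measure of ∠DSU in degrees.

∠DSU = 20°

1. ∠DAS = 36°  [U on ray AS]
2. ∠ASD = 20°  [△DAS]
3. ∠DSU = 20°  [U on ray SA]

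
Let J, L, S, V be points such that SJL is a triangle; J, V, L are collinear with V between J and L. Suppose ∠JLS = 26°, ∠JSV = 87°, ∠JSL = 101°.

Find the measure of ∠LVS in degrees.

1. ∠LJS = 53°  [△SJL]
2. ∠SJV = 53°  [V on ray JL]
3. ∠JVS = 40°  [△SJV]
4. ∠LVS = 140°  [linear pair at V on JL]

∠LVS = 140°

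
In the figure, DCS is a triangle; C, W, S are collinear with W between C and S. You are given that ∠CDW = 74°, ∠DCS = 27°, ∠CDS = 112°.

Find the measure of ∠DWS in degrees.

∠DWS = 101°

1. ∠DCW = 27°  [W on ray CS]
2. ∠CWD = 79°  [△DCW]
3. ∠DWS = 101°  [linear pair at W on CS]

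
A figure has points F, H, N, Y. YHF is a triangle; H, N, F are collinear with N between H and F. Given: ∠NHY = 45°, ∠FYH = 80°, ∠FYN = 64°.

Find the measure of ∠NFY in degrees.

1. ∠FHY = 45°  [N on ray HF]
2. ∠HFY = 55°  [△YHF]
3. ∠NFY = 55°  [N on ray FH]

∠NFY = 55°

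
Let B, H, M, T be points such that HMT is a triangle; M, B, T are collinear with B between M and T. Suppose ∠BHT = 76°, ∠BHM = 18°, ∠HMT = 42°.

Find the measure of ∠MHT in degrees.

∠MHT = 94°

1. ∠BMH = 42°  [B on ray MT]
2. ∠HBM = 120°  [△HMB]
3. ∠HBT = 60°  [linear pair at B on MT]
4. ∠BTH = 44°  [△HBT]
5. ∠HTM = 44°  [B on ray TM]
6. ∠MHT = 94°  [△HMT]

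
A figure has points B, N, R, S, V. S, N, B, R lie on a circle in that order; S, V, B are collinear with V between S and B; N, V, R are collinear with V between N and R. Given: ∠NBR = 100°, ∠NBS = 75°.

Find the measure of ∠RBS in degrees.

1. ∠NSR = 80°  [cyclic SNBR, opposite ∠S+∠B]
2. ∠NRS = 75°  [same arc SN]
3. ∠RNS = 25°  [△SNR]
4. ∠RBS = 25°  [same arc SR]

∠RBS = 25°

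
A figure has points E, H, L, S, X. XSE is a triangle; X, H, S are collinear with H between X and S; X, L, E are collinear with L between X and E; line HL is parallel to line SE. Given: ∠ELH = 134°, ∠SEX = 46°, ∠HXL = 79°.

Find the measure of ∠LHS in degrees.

∠LHS = 125°

1. ∠HLX = 46°  [linear pair at L on XE]
2. ∠LHX = 55°  [△XHL]
3. ∠LHS = 125°  [linear pair at H on XS]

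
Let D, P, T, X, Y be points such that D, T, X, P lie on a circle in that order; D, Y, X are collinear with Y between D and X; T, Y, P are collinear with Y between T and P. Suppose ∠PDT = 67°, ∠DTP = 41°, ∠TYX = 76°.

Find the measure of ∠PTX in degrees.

∠PTX = 32°

1. ∠DPT = 72°  [△DTP]
2. ∠DXT = 72°  [same arc DT]
3. ∠PTX = 32°  [△TYX]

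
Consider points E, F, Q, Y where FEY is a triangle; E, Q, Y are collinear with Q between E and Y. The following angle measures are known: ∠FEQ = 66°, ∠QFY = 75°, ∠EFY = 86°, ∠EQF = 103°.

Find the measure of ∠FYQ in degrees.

1. ∠FEY = 66°  [Q on ray EY]
2. ∠EYF = 28°  [△FEY]
3. ∠FYQ = 28°  [Q on ray YE]

∠FYQ = 28°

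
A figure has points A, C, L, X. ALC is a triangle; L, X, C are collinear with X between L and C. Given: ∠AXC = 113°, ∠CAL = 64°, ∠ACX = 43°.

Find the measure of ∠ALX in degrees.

∠ALX = 73°

1. ∠ACL = 43°  [X on ray CL]
2. ∠ALC = 73°  [△ALC]
3. ∠ALX = 73°  [X on ray LC]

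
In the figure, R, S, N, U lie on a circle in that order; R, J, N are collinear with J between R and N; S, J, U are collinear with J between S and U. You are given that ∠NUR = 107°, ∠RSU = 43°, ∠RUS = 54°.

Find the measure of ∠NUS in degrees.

∠NUS = 53°

1. ∠NSR = 73°  [cyclic RSNU, opposite ∠S+∠U]
2. ∠RNS = 54°  [same arc RS]
3. ∠NRS = 53°  [△RSN]
4. ∠NUS = 53°  [same arc SN]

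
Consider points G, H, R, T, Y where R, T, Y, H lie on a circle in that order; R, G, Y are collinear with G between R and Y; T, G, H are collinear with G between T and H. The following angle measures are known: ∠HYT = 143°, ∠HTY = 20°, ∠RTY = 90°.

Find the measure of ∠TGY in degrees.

∠TGY = 87°

1. ∠THY = 17°  [△TYH]
2. ∠TRY = 17°  [same arc TY]
3. ∠RYT = 73°  [△RTY]
4. ∠TGY = 87°  [△TGY]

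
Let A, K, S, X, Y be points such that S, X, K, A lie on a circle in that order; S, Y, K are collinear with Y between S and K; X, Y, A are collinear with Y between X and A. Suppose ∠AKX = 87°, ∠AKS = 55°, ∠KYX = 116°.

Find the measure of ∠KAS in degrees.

1. ∠ASX = 93°  [cyclic SXKA, opposite ∠S+∠K]
2. ∠AXS = 55°  [same arc SA]
3. ∠AYS = 116°  [vertical angles at Y]
4. ∠SAX = 32°  [△SXA]
5. ∠ASK = 32°  [△SYA]
6. ∠KAS = 93°  [△SKA]

∠KAS = 93°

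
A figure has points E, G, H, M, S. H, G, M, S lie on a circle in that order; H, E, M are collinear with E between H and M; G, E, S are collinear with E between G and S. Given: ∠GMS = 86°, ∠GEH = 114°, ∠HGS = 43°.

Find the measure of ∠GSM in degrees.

∠GSM = 23°

1. ∠MES = 114°  [vertical angles at E]
2. ∠HMS = 43°  [same arc HS]
3. ∠GSM = 23°  [△MES]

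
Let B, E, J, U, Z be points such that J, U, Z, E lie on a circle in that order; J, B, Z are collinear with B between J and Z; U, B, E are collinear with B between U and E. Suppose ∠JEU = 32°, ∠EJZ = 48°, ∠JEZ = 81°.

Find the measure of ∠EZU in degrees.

1. ∠EBJ = 100°  [△JBE]
2. ∠EUZ = 48°  [same arc ZE]
3. ∠EZJ = 51°  [△JZE]
4. ∠EBZ = 80°  [linear pair at B on JZ]
5. ∠UEZ = 49°  [△ZBE]
6. ∠EZU = 83°  [△UZE]

∠EZU = 83°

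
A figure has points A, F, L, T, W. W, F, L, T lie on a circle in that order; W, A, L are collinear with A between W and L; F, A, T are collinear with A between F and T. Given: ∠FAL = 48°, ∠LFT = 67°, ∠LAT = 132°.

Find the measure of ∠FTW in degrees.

1. ∠TAW = 48°  [vertical angles at A]
2. ∠LWT = 67°  [same arc LT]
3. ∠FTW = 65°  [△WAT]

∠FTW = 65°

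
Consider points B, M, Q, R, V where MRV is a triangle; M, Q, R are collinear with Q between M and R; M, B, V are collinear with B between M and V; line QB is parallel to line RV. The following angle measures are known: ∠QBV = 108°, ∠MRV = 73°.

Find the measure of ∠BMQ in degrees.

∠BMQ = 35°

1. ∠MBQ = 72°  [linear pair at B on MV]
2. ∠BQM = 73°  [QB∥RV, corresponding at Q]
3. ∠BMQ = 35°  [△MQB]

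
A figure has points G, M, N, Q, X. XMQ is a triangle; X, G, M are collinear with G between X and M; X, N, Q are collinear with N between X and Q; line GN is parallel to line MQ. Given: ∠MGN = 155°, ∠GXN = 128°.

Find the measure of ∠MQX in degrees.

∠MQX = 27°

1. ∠NGX = 25°  [linear pair at G on XM]
2. ∠GNX = 27°  [△XGN]
3. ∠MQX = 27°  [GN∥MQ, corresponding at N]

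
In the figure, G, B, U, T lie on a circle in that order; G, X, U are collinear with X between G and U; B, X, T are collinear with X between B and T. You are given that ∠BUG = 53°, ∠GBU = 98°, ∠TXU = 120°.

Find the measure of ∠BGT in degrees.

1. ∠BTG = 53°  [same arc GB]
2. ∠BGU = 29°  [△GBU]
3. ∠BXG = 120°  [vertical angles at X]
4. ∠GBT = 31°  [△GXB]
5. ∠BGT = 96°  [△GBT]

∠BGT = 96°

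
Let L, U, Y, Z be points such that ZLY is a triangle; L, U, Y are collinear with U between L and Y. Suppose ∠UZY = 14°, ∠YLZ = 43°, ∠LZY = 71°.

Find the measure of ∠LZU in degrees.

∠LZU = 57°

1. ∠LYZ = 66°  [△ZLY]
2. ∠ULZ = 43°  [U on ray LY]
3. ∠UYZ = 66°  [U on ray YL]
4. ∠YUZ = 100°  [△ZUY]
5. ∠LUZ = 80°  [linear pair at U on LY]
6. ∠LZU = 57°  [△ZLU]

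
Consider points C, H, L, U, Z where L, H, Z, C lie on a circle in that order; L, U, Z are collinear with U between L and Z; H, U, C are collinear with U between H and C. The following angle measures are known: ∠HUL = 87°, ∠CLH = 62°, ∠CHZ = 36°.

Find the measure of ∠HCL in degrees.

∠HCL = 51°

1. ∠CUZ = 87°  [vertical angles at U]
2. ∠CLZ = 36°  [same arc ZC]
3. ∠CUL = 93°  [linear pair at U on LZ]
4. ∠HCL = 51°  [△LUC]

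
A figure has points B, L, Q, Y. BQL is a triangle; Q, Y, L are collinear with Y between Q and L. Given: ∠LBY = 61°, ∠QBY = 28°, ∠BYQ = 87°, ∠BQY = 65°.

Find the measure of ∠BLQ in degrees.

1. ∠BYL = 93°  [linear pair at Y on QL]
2. ∠BLY = 26°  [△BYL]
3. ∠BLQ = 26°  [Y on ray LQ]

∠BLQ = 26°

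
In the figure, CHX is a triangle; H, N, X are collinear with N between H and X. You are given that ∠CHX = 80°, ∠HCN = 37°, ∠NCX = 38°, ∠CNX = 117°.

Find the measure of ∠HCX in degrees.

∠HCX = 75°

1. ∠CXN = 25°  [△CNX]
2. ∠CXH = 25°  [N on ray XH]
3. ∠HCX = 75°  [△CHX]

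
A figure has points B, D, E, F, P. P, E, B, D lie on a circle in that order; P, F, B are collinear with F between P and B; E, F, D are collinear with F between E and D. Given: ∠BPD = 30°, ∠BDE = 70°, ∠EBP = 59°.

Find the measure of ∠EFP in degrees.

1. ∠BED = 30°  [same arc BD]
2. ∠BFE = 91°  [△EFB]
3. ∠EFP = 89°  [linear pair at F on PB]

∠EFP = 89°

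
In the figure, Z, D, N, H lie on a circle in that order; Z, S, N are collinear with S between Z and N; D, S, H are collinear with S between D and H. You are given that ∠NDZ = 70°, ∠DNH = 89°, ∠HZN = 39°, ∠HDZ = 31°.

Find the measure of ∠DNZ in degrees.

1. ∠DZH = 91°  [cyclic ZDNH, opposite ∠Z+∠N]
2. ∠DHZ = 58°  [△ZDH]
3. ∠DNZ = 58°  [same arc ZD]

∠DNZ = 58°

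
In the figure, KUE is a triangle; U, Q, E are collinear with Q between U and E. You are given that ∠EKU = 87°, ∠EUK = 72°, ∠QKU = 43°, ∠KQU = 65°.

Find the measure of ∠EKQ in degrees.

∠EKQ = 44°

1. ∠KEU = 21°  [△KUE]
2. ∠EQK = 115°  [linear pair at Q on UE]
3. ∠KEQ = 21°  [Q on ray EU]
4. ∠EKQ = 44°  [△KQE]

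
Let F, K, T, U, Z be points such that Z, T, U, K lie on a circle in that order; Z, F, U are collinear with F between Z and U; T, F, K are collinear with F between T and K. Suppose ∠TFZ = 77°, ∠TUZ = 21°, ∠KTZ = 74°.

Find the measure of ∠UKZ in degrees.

∠UKZ = 50°

1. ∠TZU = 29°  [△ZFT]
2. ∠UTZ = 130°  [△ZTU]
3. ∠UKZ = 50°  [cyclic ZTUK, opposite ∠T+∠K]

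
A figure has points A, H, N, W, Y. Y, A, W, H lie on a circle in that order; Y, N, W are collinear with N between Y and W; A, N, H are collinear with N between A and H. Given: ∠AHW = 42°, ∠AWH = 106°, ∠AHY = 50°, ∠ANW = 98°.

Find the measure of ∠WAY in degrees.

∠WAY = 88°

1. ∠AYW = 42°  [same arc AW]
2. ∠AWY = 50°  [same arc YA]
3. ∠WAY = 88°  [△YAW]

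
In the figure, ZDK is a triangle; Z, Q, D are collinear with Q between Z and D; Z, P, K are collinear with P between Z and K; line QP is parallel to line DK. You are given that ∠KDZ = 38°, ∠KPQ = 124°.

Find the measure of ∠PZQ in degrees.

1. ∠PQZ = 38°  [QP∥DK, corresponding at Q]
2. ∠QPZ = 56°  [linear pair at P on ZK]
3. ∠PZQ = 86°  [△ZQP]

∠PZQ = 86°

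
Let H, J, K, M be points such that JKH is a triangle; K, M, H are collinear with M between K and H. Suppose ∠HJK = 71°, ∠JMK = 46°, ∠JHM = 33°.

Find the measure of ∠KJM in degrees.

1. ∠JHK = 33°  [M on ray HK]
2. ∠HKJ = 76°  [△JKH]
3. ∠JKM = 76°  [M on ray KH]
4. ∠KJM = 58°  [△JKM]

∠KJM = 58°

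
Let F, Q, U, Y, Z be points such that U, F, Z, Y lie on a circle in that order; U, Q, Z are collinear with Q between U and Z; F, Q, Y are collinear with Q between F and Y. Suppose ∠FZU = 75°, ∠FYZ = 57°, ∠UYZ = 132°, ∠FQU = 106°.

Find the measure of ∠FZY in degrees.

1. ∠FYU = 75°  [same arc UF]
2. ∠FUZ = 57°  [same arc FZ]
3. ∠UFY = 17°  [△UQF]
4. ∠FUY = 88°  [△UFY]
5. ∠FZY = 92°  [cyclic UFZY, opposite ∠U+∠Z]

∠FZY = 92°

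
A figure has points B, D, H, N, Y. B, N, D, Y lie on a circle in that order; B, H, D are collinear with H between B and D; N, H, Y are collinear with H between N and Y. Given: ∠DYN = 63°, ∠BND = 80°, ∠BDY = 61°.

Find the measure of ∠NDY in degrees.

1. ∠DBN = 63°  [same arc ND]
2. ∠BDN = 37°  [△BND]
3. ∠BNY = 61°  [same arc BY]
4. ∠BYN = 37°  [same arc BN]
5. ∠NBY = 82°  [△BNY]
6. ∠NDY = 98°  [cyclic BNDY, opposite ∠B+∠D]

∠NDY = 98°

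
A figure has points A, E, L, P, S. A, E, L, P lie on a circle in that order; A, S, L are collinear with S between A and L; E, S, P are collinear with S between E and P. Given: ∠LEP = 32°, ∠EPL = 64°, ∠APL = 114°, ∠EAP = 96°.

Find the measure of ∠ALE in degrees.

1. ∠EAL = 64°  [same arc EL]
2. ∠AEL = 66°  [cyclic AELP, opposite ∠E+∠P]
3. ∠ALE = 50°  [△AEL]

∠ALE = 50°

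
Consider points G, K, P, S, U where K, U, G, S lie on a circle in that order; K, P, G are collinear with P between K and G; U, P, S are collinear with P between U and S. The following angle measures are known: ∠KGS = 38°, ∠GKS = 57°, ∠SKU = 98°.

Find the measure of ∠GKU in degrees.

1. ∠KUS = 38°  [same arc KS]
2. ∠GSK = 85°  [△KGS]
3. ∠KSU = 44°  [△KUS]
4. ∠GUK = 95°  [cyclic KUGS, opposite ∠U+∠S]
5. ∠KGU = 44°  [same arc KU]
6. ∠GKU = 41°  [△KUG]

∠GKU = 41°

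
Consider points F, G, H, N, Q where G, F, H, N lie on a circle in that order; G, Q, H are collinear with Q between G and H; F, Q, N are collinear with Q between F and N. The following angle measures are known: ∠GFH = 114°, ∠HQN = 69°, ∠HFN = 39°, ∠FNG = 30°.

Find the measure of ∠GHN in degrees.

1. ∠GNH = 66°  [cyclic GFHN, opposite ∠F+∠N]
2. ∠HGN = 39°  [same arc HN]
3. ∠GHN = 75°  [△GHN]

∠GHN = 75°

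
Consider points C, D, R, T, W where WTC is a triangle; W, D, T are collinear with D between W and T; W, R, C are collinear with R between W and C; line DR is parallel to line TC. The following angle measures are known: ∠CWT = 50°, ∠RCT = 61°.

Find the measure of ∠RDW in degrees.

1. ∠TCW = 61°  [R on ray CW]
2. ∠CTW = 69°  [△WTC]
3. ∠RDW = 69°  [DR∥TC, corresponding at D]

∠RDW = 69°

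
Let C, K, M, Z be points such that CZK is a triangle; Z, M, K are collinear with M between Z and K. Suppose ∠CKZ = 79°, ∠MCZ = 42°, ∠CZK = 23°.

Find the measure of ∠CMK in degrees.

∠CMK = 65°

1. ∠CZM = 23°  [M on ray ZK]
2. ∠CMZ = 115°  [△CZM]
3. ∠CMK = 65°  [linear pair at M on ZK]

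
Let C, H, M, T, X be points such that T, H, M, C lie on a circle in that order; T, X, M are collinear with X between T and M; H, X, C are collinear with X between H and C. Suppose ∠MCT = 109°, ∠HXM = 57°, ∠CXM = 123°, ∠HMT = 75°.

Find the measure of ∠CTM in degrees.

1. ∠CXT = 57°  [vertical angles at X]
2. ∠HCT = 75°  [same arc TH]
3. ∠CTM = 48°  [△TXC]

∠CTM = 48°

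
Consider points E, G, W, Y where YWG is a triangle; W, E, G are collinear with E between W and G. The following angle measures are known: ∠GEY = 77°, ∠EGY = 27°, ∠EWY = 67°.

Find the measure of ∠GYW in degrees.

∠GYW = 86°

1. ∠WGY = 27°  [E on ray GW]
2. ∠GWY = 67°  [E on ray WG]
3. ∠GYW = 86°  [△YWG]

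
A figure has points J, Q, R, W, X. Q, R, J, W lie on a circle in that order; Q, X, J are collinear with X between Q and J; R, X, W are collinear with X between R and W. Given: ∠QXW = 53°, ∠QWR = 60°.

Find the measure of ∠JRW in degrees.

∠JRW = 67°

1. ∠JXR = 53°  [vertical angles at X]
2. ∠QJR = 60°  [same arc QR]
3. ∠JRW = 67°  [△RXJ]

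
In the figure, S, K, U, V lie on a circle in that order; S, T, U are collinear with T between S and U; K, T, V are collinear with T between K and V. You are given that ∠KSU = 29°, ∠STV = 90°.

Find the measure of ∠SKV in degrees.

∠SKV = 61°

1. ∠KVU = 29°  [same arc KU]
2. ∠UTV = 90°  [linear pair at T on SU]
3. ∠SUV = 61°  [△UTV]
4. ∠SKV = 61°  [same arc SV]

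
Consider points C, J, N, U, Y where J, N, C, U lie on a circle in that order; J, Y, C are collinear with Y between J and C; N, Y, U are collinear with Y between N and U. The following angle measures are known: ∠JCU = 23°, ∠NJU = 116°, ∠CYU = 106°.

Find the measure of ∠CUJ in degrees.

∠CUJ = 92°

1. ∠JNU = 23°  [same arc JU]
2. ∠JUN = 41°  [△JNU]
3. ∠JYU = 74°  [linear pair at Y on JC]
4. ∠CJU = 65°  [△JYU]
5. ∠CUJ = 92°  [△JCU]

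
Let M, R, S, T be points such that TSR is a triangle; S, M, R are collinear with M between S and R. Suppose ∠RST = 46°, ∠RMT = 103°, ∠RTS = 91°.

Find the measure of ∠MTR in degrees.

∠MTR = 34°

1. ∠SRT = 43°  [△TSR]
2. ∠MRT = 43°  [M on ray RS]
3. ∠MTR = 34°  [△TMR]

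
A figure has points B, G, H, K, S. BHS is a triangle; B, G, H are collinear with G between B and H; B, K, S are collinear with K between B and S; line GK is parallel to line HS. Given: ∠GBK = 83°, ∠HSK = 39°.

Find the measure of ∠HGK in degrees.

∠HGK = 122°

1. ∠HBS = 83°  [G on BH, K on BS]
2. ∠BSH = 39°  [K on ray SB]
3. ∠BHS = 58°  [△BHS]
4. ∠BGK = 58°  [GK∥HS, corresponding at G]
5. ∠HGK = 122°  [linear pair at G on BH]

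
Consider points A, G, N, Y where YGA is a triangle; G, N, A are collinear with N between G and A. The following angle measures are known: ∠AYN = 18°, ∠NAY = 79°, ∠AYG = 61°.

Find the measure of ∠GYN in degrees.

∠GYN = 43°

1. ∠ANY = 83°  [△YNA]
2. ∠GAY = 79°  [N on ray AG]
3. ∠AGY = 40°  [△YGA]
4. ∠GNY = 97°  [linear pair at N on GA]
5. ∠NGY = 40°  [N on ray GA]
6. ∠GYN = 43°  [△YGN]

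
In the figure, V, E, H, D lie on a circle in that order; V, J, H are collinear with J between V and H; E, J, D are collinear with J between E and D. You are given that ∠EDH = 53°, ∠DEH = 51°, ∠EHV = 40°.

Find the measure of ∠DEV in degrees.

1. ∠DHE = 76°  [△EHD]
2. ∠EDV = 40°  [same arc VE]
3. ∠DVE = 104°  [cyclic VEHD, opposite ∠V+∠H]
4. ∠DEV = 36°  [△VED]

∠DEV = 36°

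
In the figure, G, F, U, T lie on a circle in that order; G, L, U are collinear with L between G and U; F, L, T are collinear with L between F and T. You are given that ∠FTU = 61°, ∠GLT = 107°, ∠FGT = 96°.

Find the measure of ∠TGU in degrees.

1. ∠FUT = 84°  [cyclic GFUT, opposite ∠G+∠U]
2. ∠TFU = 35°  [△FUT]
3. ∠TGU = 35°  [same arc UT]

∠TGU = 35°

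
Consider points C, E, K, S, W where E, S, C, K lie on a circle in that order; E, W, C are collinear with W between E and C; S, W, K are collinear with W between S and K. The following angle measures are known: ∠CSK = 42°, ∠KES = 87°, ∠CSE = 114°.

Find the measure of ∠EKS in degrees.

1. ∠CEK = 42°  [same arc CK]
2. ∠CKE = 66°  [cyclic ESCK, opposite ∠S+∠K]
3. ∠ECK = 72°  [△ECK]
4. ∠ESK = 72°  [same arc EK]
5. ∠EKS = 21°  [△ESK]

∠EKS = 21°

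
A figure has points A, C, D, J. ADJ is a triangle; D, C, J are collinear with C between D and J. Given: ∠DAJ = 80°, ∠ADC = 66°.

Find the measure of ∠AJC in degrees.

∠AJC = 34°

1. ∠ADJ = 66°  [C on ray DJ]
2. ∠AJD = 34°  [△ADJ]
3. ∠AJC = 34°  [C on ray JD]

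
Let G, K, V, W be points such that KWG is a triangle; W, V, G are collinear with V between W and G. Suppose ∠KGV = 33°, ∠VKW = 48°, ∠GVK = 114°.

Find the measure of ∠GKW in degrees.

1. ∠KGW = 33°  [V on ray GW]
2. ∠KVW = 66°  [linear pair at V on WG]
3. ∠KWV = 66°  [△KWV]
4. ∠GWK = 66°  [V on ray WG]
5. ∠GKW = 81°  [△KWG]

∠GKW = 81°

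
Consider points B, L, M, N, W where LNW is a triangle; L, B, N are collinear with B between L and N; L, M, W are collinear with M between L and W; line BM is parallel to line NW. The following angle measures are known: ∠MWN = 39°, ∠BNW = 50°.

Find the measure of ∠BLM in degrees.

∠BLM = 91°

1. ∠LWN = 39°  [M on ray WL]
2. ∠LNW = 50°  [B on ray NL]
3. ∠NLW = 91°  [△LNW]
4. ∠BLM = 91°  [B on LN, M on LW]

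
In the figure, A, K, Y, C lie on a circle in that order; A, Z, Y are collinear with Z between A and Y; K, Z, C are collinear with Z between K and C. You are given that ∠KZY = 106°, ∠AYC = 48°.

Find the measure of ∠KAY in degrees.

∠KAY = 58°

1. ∠AZK = 74°  [linear pair at Z on AY]
2. ∠AKC = 48°  [same arc AC]
3. ∠KAY = 58°  [△AZK]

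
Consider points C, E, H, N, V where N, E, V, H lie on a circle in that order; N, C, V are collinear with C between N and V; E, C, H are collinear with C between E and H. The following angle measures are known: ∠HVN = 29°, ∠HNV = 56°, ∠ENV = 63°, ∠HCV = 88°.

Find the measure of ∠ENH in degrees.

∠ENH = 119°

1. ∠EHV = 63°  [△VCH]
2. ∠HEV = 56°  [same arc VH]
3. ∠EVH = 61°  [△EVH]
4. ∠ENH = 119°  [cyclic NEVH, opposite ∠N+∠V]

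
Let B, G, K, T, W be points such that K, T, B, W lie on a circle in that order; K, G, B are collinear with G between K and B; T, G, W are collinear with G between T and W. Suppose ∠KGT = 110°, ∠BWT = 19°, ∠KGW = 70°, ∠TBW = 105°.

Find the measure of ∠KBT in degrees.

1. ∠BGT = 70°  [linear pair at G on KB]
2. ∠BTW = 56°  [△TBW]
3. ∠KBT = 54°  [△TGB]

∠KBT = 54°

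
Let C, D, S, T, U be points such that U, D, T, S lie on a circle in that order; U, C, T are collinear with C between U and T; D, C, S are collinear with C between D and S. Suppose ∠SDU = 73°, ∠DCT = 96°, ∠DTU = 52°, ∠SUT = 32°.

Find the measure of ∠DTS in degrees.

1. ∠DSU = 52°  [same arc UD]
2. ∠DUS = 55°  [△UDS]
3. ∠DTS = 125°  [cyclic UDTS, opposite ∠U+∠T]

∠DTS = 125°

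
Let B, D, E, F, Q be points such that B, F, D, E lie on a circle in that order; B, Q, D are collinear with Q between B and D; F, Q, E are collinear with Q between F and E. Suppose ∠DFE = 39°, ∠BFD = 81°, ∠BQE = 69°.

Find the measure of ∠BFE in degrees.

∠BFE = 42°

1. ∠DBE = 39°  [same arc DE]
2. ∠BED = 99°  [cyclic BFDE, opposite ∠F+∠E]
3. ∠BDE = 42°  [△BDE]
4. ∠BFE = 42°  [same arc BE]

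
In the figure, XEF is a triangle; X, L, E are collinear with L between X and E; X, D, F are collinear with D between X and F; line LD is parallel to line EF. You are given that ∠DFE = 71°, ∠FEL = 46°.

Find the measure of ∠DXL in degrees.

1. ∠EFX = 71°  [D on ray FX]
2. ∠FEX = 46°  [L on ray EX]
3. ∠EXF = 63°  [△XEF]
4. ∠DXL = 63°  [L on XE, D on XF]

∠DXL = 63°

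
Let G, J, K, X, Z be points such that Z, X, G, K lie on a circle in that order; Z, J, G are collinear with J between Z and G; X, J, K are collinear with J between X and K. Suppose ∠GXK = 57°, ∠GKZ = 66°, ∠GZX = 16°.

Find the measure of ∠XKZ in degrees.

∠XKZ = 50°

1. ∠GXZ = 114°  [cyclic ZXGK, opposite ∠X+∠K]
2. ∠XGZ = 50°  [△ZXG]
3. ∠XKZ = 50°  [same arc ZX]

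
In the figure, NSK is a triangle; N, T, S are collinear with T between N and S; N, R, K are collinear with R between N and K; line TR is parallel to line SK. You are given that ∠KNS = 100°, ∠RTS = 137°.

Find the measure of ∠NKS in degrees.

1. ∠RNT = 100°  [T on NS, R on NK]
2. ∠NTR = 43°  [linear pair at T on NS]
3. ∠NRT = 37°  [△NTR]
4. ∠NKS = 37°  [TR∥SK, corresponding at R]

∠NKS = 37°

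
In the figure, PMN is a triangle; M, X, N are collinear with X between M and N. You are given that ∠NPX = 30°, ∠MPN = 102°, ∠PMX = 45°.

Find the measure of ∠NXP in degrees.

1. ∠NMP = 45°  [X on ray MN]
2. ∠MNP = 33°  [△PMN]
3. ∠PNX = 33°  [X on ray NM]
4. ∠NXP = 117°  [△PXN]

∠NXP = 117°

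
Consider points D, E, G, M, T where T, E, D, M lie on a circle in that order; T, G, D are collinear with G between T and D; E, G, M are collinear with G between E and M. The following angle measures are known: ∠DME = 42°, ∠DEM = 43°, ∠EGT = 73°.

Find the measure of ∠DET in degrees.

∠DET = 108°

1. ∠DTE = 42°  [same arc ED]
2. ∠DGE = 107°  [linear pair at G on TD]
3. ∠EDT = 30°  [△EGD]
4. ∠DET = 108°  [△TED]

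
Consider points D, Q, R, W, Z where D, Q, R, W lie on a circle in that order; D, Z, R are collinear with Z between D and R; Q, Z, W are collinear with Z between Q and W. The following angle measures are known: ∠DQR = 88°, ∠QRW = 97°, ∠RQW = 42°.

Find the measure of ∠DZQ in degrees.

∠DZQ = 93°

1. ∠DWR = 92°  [cyclic DQRW, opposite ∠Q+∠W]
2. ∠QWR = 41°  [△QRW]
3. ∠RDW = 42°  [same arc RW]
4. ∠DRW = 46°  [△DRW]
5. ∠QDR = 41°  [same arc QR]
6. ∠DQW = 46°  [same arc DW]
7. ∠DZQ = 93°  [△DZQ]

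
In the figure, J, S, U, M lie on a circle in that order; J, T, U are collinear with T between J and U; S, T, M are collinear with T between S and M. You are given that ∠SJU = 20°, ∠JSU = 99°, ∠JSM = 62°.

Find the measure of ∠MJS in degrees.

∠MJS = 57°

1. ∠JUS = 61°  [△JSU]
2. ∠JMS = 61°  [same arc JS]
3. ∠MJS = 57°  [△JSM]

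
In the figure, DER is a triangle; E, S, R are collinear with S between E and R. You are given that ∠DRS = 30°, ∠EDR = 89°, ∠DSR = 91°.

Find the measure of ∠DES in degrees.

1. ∠DRE = 30°  [S on ray RE]
2. ∠DER = 61°  [△DER]
3. ∠DES = 61°  [S on ray ER]

∠DES = 61°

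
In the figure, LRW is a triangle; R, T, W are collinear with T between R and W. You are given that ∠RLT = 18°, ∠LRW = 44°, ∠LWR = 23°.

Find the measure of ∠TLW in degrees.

∠TLW = 95°

1. ∠LRT = 44°  [T on ray RW]
2. ∠LWT = 23°  [T on ray WR]
3. ∠LTR = 118°  [△LRT]
4. ∠LTW = 62°  [linear pair at T on RW]
5. ∠TLW = 95°  [△LTW]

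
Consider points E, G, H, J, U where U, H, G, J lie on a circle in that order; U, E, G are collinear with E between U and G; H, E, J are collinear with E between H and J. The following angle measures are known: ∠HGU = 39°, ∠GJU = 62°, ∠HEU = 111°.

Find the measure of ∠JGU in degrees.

∠JGU = 46°

1. ∠GHU = 118°  [cyclic UHGJ, opposite ∠H+∠J]
2. ∠GEJ = 111°  [vertical angles at E]
3. ∠GUH = 23°  [△UHG]
4. ∠GJH = 23°  [same arc HG]
5. ∠JGU = 46°  [△GEJ]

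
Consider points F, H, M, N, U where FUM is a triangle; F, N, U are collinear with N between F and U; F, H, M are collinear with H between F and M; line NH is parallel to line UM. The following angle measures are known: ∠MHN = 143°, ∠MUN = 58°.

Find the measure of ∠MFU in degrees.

1. ∠FHN = 37°  [linear pair at H on FM]
2. ∠FUM = 58°  [N on ray UF]
3. ∠FMU = 37°  [NH∥UM, corresponding at H]
4. ∠MFU = 85°  [△FUM]

∠MFU = 85°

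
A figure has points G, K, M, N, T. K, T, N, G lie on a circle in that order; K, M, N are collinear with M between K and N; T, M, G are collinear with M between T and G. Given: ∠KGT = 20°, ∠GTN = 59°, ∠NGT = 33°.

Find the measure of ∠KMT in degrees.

∠KMT = 79°

1. ∠KNT = 20°  [same arc KT]
2. ∠NMT = 101°  [△TMN]
3. ∠KMT = 79°  [linear pair at M on KN]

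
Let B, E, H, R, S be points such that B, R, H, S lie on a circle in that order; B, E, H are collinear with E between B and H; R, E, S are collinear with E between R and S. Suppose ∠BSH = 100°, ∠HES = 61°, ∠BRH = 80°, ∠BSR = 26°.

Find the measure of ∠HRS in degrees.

∠HRS = 35°

1. ∠BER = 61°  [vertical angles at E]
2. ∠BHR = 26°  [same arc BR]
3. ∠HER = 119°  [linear pair at E on BH]
4. ∠HRS = 35°  [△REH]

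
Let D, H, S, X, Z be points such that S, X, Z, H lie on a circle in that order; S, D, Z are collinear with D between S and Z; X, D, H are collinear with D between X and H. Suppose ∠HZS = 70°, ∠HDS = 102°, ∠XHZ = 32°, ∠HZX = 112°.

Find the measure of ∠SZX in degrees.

1. ∠XDZ = 102°  [vertical angles at D]
2. ∠HXZ = 36°  [△XZH]
3. ∠SZX = 42°  [△XDZ]

∠SZX = 42°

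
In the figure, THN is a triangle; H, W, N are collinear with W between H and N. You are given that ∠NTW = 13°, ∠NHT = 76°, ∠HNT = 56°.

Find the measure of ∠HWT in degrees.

∠HWT = 69°

1. ∠TNW = 56°  [W on ray NH]
2. ∠NWT = 111°  [△TWN]
3. ∠HWT = 69°  [linear pair at W on HN]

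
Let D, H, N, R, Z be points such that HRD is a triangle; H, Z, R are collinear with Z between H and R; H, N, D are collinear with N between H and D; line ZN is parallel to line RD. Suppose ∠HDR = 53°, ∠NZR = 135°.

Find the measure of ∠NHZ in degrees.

∠NHZ = 82°

1. ∠HNZ = 53°  [ZN∥RD, corresponding at N]
2. ∠HZN = 45°  [linear pair at Z on HR]
3. ∠NHZ = 82°  [△HZN]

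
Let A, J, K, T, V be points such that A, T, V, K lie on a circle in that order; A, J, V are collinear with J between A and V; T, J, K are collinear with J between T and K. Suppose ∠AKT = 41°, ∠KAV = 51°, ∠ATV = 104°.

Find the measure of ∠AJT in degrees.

1. ∠AVT = 41°  [same arc AT]
2. ∠KTV = 51°  [same arc VK]
3. ∠TJV = 88°  [△TJV]
4. ∠AJT = 92°  [linear pair at J on AV]

∠AJT = 92°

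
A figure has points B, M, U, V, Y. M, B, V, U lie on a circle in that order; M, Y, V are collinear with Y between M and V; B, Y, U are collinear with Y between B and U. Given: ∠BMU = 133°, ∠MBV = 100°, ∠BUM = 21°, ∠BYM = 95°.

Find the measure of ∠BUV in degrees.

∠BUV = 59°

1. ∠MBU = 26°  [△MBU]
2. ∠UYV = 95°  [vertical angles at Y]
3. ∠MVU = 26°  [same arc MU]
4. ∠BUV = 59°  [△VYU]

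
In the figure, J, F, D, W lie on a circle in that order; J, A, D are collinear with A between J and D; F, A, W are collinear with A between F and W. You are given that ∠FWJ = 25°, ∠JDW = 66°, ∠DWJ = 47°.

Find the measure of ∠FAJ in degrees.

1. ∠FDJ = 25°  [same arc JF]
2. ∠JFW = 66°  [same arc JW]
3. ∠DFJ = 133°  [cyclic JFDW, opposite ∠F+∠W]
4. ∠DJF = 22°  [△JFD]
5. ∠FAJ = 92°  [△JAF]

∠FAJ = 92°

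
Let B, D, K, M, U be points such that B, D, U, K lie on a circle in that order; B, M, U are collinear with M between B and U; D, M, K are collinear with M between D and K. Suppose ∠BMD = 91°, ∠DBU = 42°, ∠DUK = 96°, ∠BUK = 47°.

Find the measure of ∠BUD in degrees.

∠BUD = 49°

1. ∠DMU = 89°  [linear pair at M on BU]
2. ∠DKU = 42°  [same arc DU]
3. ∠KDU = 42°  [△DUK]
4. ∠BUD = 49°  [△DMU]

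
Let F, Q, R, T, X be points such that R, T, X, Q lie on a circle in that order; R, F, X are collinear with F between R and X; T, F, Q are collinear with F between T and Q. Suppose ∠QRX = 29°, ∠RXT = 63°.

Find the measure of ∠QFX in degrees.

∠QFX = 92°

1. ∠RQT = 63°  [same arc RT]
2. ∠QFR = 88°  [△RFQ]
3. ∠QFX = 92°  [linear pair at F on RX]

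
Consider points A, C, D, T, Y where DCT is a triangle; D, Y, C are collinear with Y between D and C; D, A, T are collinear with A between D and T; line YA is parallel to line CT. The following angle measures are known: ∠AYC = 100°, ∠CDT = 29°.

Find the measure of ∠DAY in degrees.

1. ∠AYD = 80°  [linear pair at Y on DC]
2. ∠ADY = 29°  [Y on DC, A on DT]
3. ∠DAY = 71°  [△DYA]

∠DAY = 71°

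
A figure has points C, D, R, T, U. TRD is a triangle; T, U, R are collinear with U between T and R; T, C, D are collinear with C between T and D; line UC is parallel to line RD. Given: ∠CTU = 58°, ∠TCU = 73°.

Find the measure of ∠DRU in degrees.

∠DRU = 49°

1. ∠CUT = 49°  [△TUC]
2. ∠CUR = 131°  [linear pair at U on TR]
3. ∠DRU = 49°  [UC∥RD, co-interior at R–U]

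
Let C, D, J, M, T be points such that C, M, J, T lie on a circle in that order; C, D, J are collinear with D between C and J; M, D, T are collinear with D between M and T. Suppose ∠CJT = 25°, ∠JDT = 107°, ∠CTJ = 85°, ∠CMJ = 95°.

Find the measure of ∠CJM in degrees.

∠CJM = 37°

1. ∠CMT = 25°  [same arc CT]
2. ∠CDM = 107°  [vertical angles at D]
3. ∠JCM = 48°  [△CDM]
4. ∠CJM = 37°  [△CMJ]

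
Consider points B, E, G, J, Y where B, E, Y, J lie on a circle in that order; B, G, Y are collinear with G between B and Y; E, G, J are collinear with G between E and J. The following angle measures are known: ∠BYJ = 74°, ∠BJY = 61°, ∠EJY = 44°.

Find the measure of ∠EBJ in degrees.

∠EBJ = 89°

1. ∠JBY = 45°  [△BYJ]
2. ∠JEY = 45°  [same arc YJ]
3. ∠EYJ = 91°  [△EYJ]
4. ∠EBJ = 89°  [cyclic BEYJ, opposite ∠B+∠Y]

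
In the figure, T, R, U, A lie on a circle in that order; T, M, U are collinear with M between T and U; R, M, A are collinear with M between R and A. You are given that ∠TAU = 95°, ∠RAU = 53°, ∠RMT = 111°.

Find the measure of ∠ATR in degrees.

∠ATR = 122°

1. ∠TRU = 85°  [cyclic TRUA, opposite ∠R+∠A]
2. ∠RTU = 53°  [same arc RU]
3. ∠ART = 16°  [△TMR]
4. ∠RUT = 42°  [△TRU]
5. ∠RAT = 42°  [same arc TR]
6. ∠ATR = 122°  [△TRA]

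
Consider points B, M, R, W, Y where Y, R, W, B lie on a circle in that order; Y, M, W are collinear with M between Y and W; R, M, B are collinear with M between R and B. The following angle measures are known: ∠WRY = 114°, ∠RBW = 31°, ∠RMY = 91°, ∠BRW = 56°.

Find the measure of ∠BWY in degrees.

∠BWY = 58°

1. ∠WBY = 66°  [cyclic YRWB, opposite ∠R+∠B]
2. ∠BYW = 56°  [same arc WB]
3. ∠BWY = 58°  [△YWB]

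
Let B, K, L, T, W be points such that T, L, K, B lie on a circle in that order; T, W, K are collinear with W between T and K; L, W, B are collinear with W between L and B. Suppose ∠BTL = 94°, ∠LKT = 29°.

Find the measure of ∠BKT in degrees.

∠BKT = 57°

1. ∠LBT = 29°  [same arc TL]
2. ∠BLT = 57°  [△TLB]
3. ∠BKT = 57°  [same arc TB]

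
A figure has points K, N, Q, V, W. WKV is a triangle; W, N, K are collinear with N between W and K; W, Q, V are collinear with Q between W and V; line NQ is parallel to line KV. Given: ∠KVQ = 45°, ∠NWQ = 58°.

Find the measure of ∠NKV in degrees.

∠NKV = 77°

1. ∠KVW = 45°  [Q on ray VW]
2. ∠KWV = 58°  [N on WK, Q on WV]
3. ∠VKW = 77°  [△WKV]
4. ∠NKV = 77°  [N on ray KW]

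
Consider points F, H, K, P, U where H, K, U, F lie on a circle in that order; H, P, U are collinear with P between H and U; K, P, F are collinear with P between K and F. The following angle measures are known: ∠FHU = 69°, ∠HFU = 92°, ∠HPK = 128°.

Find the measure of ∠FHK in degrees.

1. ∠FKU = 69°  [same arc UF]
2. ∠FUH = 19°  [△HUF]
3. ∠KPU = 52°  [linear pair at P on HU]
4. ∠HUK = 59°  [△KPU]
5. ∠FKH = 19°  [same arc HF]
6. ∠HFK = 59°  [same arc HK]
7. ∠FHK = 102°  [△HKF]

∠FHK = 102°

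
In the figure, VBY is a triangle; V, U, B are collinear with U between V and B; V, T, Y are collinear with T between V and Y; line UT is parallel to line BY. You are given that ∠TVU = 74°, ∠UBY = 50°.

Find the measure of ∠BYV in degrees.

1. ∠BVY = 74°  [U on VB, T on VY]
2. ∠VBY = 50°  [U on ray BV]
3. ∠BYV = 56°  [△VBY]

∠BYV = 56°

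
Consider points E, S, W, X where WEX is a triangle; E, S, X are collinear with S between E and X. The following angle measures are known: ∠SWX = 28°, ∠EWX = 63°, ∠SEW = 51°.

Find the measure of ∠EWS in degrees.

∠EWS = 35°

1. ∠WEX = 51°  [S on ray EX]
2. ∠EXW = 66°  [△WEX]
3. ∠SXW = 66°  [S on ray XE]
4. ∠WSX = 86°  [△WSX]
5. ∠ESW = 94°  [linear pair at S on EX]
6. ∠EWS = 35°  [△WES]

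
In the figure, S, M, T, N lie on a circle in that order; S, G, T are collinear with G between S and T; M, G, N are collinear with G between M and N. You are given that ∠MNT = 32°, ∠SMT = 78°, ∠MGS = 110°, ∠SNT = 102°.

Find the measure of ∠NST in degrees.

∠NST = 40°

1. ∠MST = 32°  [same arc MT]
2. ∠MTS = 70°  [△SMT]
3. ∠NGT = 110°  [vertical angles at G]
4. ∠MNS = 70°  [same arc SM]
5. ∠NGS = 70°  [linear pair at G on ST]
6. ∠NST = 40°  [△SGN]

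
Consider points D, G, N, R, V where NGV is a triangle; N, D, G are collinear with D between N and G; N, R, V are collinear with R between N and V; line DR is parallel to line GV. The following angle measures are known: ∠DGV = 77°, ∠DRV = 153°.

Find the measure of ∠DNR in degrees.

∠DNR = 76°

1. ∠NGV = 77°  [D on ray GN]
2. ∠DRN = 27°  [linear pair at R on NV]
3. ∠NDR = 77°  [DR∥GV, corresponding at D]
4. ∠DNR = 76°  [△NDR]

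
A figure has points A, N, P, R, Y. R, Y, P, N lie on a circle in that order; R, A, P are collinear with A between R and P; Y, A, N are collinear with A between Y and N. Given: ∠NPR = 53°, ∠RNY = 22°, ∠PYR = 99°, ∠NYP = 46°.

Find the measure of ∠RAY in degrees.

∠RAY = 68°

1. ∠NYR = 53°  [same arc RN]
2. ∠RPY = 22°  [same arc RY]
3. ∠PRY = 59°  [△RYP]
4. ∠RAY = 68°  [△RAY]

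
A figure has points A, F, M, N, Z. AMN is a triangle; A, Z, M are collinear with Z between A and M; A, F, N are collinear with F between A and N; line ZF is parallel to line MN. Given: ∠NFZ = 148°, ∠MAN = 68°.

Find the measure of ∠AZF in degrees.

∠AZF = 80°

1. ∠AFZ = 32°  [linear pair at F on AN]
2. ∠FAZ = 68°  [Z on AM, F on AN]
3. ∠AZF = 80°  [△AZF]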